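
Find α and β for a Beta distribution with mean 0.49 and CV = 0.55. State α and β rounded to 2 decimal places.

α = 1.20, β = 1.24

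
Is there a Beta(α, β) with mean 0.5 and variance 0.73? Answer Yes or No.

No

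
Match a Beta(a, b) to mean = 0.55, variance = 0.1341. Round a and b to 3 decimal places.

a = 0.465, b = 0.381

By moment matching, a+b = μ(1−μ)/σ² − 1 = (0.55·0.45)/0.1341 − 1 = 1.8456 − 1 = 0.8456.
Since a/(a+b) = μ, a = 0.55·0.8456 = 0.465 and b = 0.45·0.8456 = 0.381.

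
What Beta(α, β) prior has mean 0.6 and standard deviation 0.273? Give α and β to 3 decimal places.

First σ² = 0.074529. Setting α = μn, β = (1−μ)n with n = α+β,
μ(1−μ)/(n+1) = 0.074529 ⇒ n+1 = 0.24/0.074529 = 3.2202 ⇒ n = 2.2202.
Hence α = 0.6×2.2202 = 1.332, β = 0.4×2.2202 = 0.888.

α = 1.332, β = 0.888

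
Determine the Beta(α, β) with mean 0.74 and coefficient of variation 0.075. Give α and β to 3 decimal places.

Var = (CV·μ)² = (0.075×0.74)² = 0.003080.
α+β = μ(1−μ)/Var − 1 = 0.1924/0.003080 − 1 = 61.4625.
Thus α = 0.74·61.4625 = 45.482 and β = 0.26·61.4625 = 15.980.

α = 45.482, β = 15.980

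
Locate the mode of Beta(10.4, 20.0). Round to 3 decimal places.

With α,β > 1, mode = (α−1)/(α+β−2) = 9.4/28.4 = 0.331.

0.331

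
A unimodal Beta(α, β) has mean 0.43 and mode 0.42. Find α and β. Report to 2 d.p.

With s = α+β: μ = α/s and mode = (α−1)/(s−2). Eliminating α = μs,
μs − 1 = m(s−2) ⇒ s(μ−m) = 1−2m ⇒ s = 0.16/0.01 = 16.0000.
So α = μs = 6.88, β = (1−μ)s = 9.12.

α = 6.88, β = 9.12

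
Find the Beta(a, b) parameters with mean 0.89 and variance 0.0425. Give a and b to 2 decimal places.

Let s = a+b. The Beta variance is μ(1−μ)/(s+1).
So s+1 = μ(1−μ)/σ² = (0.89×0.11)/0.0425 = 0.0979/0.0425 = 2.3035, giving s = 1.3035.
Then a = μs = 0.89×1.3035 = 1.16 and b = (1−μ)s = 0.11×1.3035 = 0.14.

a = 1.16, b = 0.14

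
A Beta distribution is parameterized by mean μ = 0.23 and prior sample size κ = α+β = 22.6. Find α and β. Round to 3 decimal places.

α = 5.198, β = 17.402

α = μκ = 0.23×22.6 = 5.198 and β = (1−μ)κ = 0.77×22.6 = 17.402.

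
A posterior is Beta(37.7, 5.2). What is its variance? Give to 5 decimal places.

Var = αβ/[(α+β)²(α+β+1)] = (37.7×5.2)/(42.9²×43.9) = 196.04/80793.999 = 0.00243.

0.00243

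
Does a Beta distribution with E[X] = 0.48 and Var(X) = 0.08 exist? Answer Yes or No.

For any Beta, Var(X) < E[X]·(1−E[X]).
Here μ(1−μ) = 0.48×0.52 = 0.2496, and 0.08 < 0.2496.

Yes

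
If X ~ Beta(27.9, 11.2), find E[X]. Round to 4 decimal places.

0.7136

E[X] = α/(α+β) = 27.9/39.1 = 0.7136.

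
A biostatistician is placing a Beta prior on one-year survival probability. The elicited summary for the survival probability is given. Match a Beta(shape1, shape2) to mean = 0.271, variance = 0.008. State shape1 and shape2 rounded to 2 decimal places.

shape1 = 6.42, shape2 = 17.27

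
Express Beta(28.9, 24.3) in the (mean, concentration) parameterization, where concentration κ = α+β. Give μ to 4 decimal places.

μ = 0.5432, κ = 53.2

κ = α+β = 28.9+24.3 = 53.2; μ = α/κ = 28.9/53.2 = 0.5432.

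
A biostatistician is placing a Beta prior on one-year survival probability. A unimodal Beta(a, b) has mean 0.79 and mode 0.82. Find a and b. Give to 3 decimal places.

a = 16.853, b = 4.480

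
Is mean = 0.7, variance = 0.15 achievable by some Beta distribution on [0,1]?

A Beta with mean μ has variance μ(1−μ)/(α+β+1) < μ(1−μ).
Here μ(1−μ) = 0.7×0.3 = 0.21, and 0.15 < 0.21.

Yes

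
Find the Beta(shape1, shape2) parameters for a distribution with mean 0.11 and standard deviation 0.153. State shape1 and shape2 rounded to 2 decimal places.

shape1 = 0.35, shape2 = 2.83

First σ² = 0.023409. Setting shape1 = μn, shape2 = (1−μ)n with n = shape1+shape2,
μ(1−μ)/(n+1) = 0.023409 ⇒ n+1 = 0.0979/0.023409 = 4.1822 ⇒ n = 3.1822.
Hence shape1 = 0.11×3.1822 = 0.35, shape2 = 0.89×3.1822 = 2.83.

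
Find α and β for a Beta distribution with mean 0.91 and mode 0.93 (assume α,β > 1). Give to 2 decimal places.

α = 39.13, β = 3.87

Let s = α+β. Mean gives α = μs = 0.91s; mode gives (α−1)/(s−2) = 0.93.
Substituting: 0.91s − 1 = 0.93(s−2) = 0.93s − 1.86, so -0.02s = -0.86 and s = 43.0000.
Then α = 0.91×43.0000 = 39.13 and β = s−α = 3.87.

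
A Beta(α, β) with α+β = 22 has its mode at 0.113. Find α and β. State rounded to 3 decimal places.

Mode = (α−1)/(κ−2) with κ = α+β, so α−1 = 0.113·20 = 2.260.
α = 3.260; β = κ − α = 18.740.

α = 3.260, β = 18.740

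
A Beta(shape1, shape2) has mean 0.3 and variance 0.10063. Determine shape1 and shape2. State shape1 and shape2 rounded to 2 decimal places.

By moment matching, shape1+shape2 = μ(1−μ)/σ² − 1 = (0.3·0.7)/0.10063 − 1 = 2.0869 − 1 = 1.0869.
Since shape1/(shape1+shape2) = μ, shape1 = 0.3·1.0869 = 0.33 and shape2 = 0.7·1.0869 = 0.76.

shape1 = 0.33, shape2 = 0.76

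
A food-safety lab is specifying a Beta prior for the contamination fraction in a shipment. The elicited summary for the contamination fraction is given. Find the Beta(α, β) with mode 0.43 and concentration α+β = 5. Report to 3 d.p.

For α,β>1 the mode is (α−1)/(α+β−2), so α = mode·(κ−2)+1 = 0.43×3+1 = 2.290.
And β = (1−mode)·(κ−2)+1 = 0.57×3+1 = 2.710.

α = 2.290, β = 2.710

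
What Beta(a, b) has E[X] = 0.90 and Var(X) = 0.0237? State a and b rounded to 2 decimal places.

a = 2.52, b = 0.28

Write ν = a+b; then a = μν and Var = μ(1−μ)/(ν+1).
ν = μ(1−μ)/Var − 1 = 0.0900/0.0237 − 1 = 2.7975.
a = 0.90·2.7975 = 2.52, b = 0.10·2.7975 = 0.28.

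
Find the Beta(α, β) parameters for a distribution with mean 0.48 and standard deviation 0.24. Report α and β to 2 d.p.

α = 1.60, β = 1.73

First σ² = 0.0576. Setting α = μn, β = (1−μ)n with n = α+β,
μ(1−μ)/(n+1) = 0.0576 ⇒ n+1 = 0.2496/0.0576 = 4.3333 ⇒ n = 3.3333.
Hence α = 0.48×3.3333 = 1.60, β = 0.52×3.3333 = 1.73.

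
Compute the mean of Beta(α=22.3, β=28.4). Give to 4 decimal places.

E[X] = α/(α+β) = 22.3/50.7 = 0.4398.

0.4398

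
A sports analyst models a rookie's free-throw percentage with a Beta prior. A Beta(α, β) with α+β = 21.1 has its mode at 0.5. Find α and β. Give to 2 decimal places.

α = 10.55, β = 10.55

For α,β>1 the mode is (α−1)/(α+β−2), so α = mode·(κ−2)+1 = 0.5×19.1+1 = 10.55.
And β = (1−mode)·(κ−2)+1 = 0.5×19.1+1 = 10.55.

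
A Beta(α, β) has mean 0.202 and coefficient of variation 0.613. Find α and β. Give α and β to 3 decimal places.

α = 1.922, β = 7.591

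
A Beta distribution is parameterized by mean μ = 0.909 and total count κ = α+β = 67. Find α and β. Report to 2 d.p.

α = 60.90, β = 6.10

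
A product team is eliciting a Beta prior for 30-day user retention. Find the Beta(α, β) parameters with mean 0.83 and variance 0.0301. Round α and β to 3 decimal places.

By moment matching, α+β = μ(1−μ)/σ² − 1 = (0.83·0.17)/0.0301 − 1 = 4.6877 − 1 = 3.6877.
Since α/(α+β) = μ, α = 0.83·3.6877 = 3.061 and β = 0.17·3.6877 = 0.627.

α = 3.061, β = 0.627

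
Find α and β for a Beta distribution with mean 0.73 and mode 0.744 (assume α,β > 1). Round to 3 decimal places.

α = 25.446, β = 9.411

Let s = α+β. Mean gives α = μs = 0.73s; mode gives (α−1)/(s−2) = 0.744.
Substituting: 0.73s − 1 = 0.744(s−2) = 0.744s − 1.488, so -0.014s = -0.488 and s = 34.8571.
Then α = 0.73×34.8571 = 25.446 and β = s−α = 9.411.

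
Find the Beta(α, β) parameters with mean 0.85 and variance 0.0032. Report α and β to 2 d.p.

Let s = α+β. The Beta variance is μ(1−μ)/(s+1).
So s+1 = μ(1−μ)/σ² = (0.85×0.15)/0.0032 = 0.1275/0.0032 = 39.8438, giving s = 38.8438.
Then α = μs = 0.85×38.8438 = 33.02 and β = (1−μ)s = 0.15×38.8438 = 5.83.

α = 33.02, β = 5.83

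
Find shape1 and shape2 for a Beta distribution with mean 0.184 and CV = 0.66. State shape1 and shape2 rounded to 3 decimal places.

Var = (CV·μ)² = (0.66×0.184)² = 0.014748.
shape1+shape2 = μ(1−μ)/Var − 1 = 0.150144/0.014748 − 1 = 9.1809.
Thus shape1 = 0.184·9.1809 = 1.689 and shape2 = 0.816·9.1809 = 7.492.

shape1 = 1.689, shape2 = 7.492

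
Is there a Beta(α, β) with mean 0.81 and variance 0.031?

Yes

For any Beta, Var(X) < E[X]·(1−E[X]).
Here μ(1−μ) = 0.81×0.19 = 0.1539, and 0.031 < 0.1539.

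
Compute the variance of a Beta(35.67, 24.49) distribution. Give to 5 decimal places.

0.00395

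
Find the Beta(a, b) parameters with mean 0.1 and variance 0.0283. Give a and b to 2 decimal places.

a = 0.22, b = 1.96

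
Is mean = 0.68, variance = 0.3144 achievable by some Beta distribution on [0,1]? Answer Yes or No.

No

For any Beta, Var(X) < E[X]·(1−E[X]).
Here μ(1−μ) = 0.68×0.32 = 0.2176, and 0.3144 ≥ 0.2176.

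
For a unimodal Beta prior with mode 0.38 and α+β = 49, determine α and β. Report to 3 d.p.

Since the density peak of Beta(α,β) is at (α−1)/(α+β−2),
α = 1 + 0.38(49−2) = 18.860 and β = 49 − 18.860 = 30.140.

α = 18.860, β = 30.140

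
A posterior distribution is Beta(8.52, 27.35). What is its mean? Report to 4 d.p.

E[X] = α/(α+β) = 8.52/35.87 = 0.2375.

0.2375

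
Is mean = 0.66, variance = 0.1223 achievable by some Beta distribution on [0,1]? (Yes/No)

A Beta with mean μ has variance μ(1−μ)/(α+β+1) < μ(1−μ).
Here μ(1−μ) = 0.66×0.34 = 0.2244, and 0.1223 < 0.2244.

Yes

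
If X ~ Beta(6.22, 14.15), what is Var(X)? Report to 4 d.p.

0.0099

μ = 6.22/20.37 = 0.305351; Var = μ(1−μ)/(α+β+1) = 0.2121118/21.37 = 0.0099.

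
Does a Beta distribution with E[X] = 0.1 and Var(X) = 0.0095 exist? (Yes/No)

Yes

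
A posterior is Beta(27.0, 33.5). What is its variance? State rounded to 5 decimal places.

μ = 27.0/60.5 = 0.446281; Var = μ(1−μ)/(α+β+1) = 0.2471143/61.5 = 0.00402.

0.00402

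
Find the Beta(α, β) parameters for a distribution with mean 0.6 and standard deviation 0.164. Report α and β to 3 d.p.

α = 4.754, β = 3.169

First σ² = 0.026896. Setting α = μn, β = (1−μ)n with n = α+β,
μ(1−μ)/(n+1) = 0.026896 ⇒ n+1 = 0.24/0.026896 = 8.9233 ⇒ n = 7.9233.
Hence α = 0.6×7.9233 = 4.754, β = 0.4×7.9233 = 3.169.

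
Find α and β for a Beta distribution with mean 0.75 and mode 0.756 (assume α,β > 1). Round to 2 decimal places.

Let s = α+β. Mean gives α = μs = 0.75s; mode gives (α−1)/(s−2) = 0.756.
Substituting: 0.75s − 1 = 0.756(s−2) = 0.756s − 1.512, so -0.006s = -0.512 and s = 85.3333.
Then α = 0.75×85.3333 = 64.00 and β = s−α = 21.33.

α = 64.00, β = 21.33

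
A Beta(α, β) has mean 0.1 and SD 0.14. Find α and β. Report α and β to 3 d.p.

α = 0.359, β = 3.233

First σ² = 0.0196. Setting α = μn, β = (1−μ)n with n = α+β,
μ(1−μ)/(n+1) = 0.0196 ⇒ n+1 = 0.09/0.0196 = 4.5918 ⇒ n = 3.5918.
Hence α = 0.1×3.5918 = 0.359, β = 0.9×3.5918 = 3.233.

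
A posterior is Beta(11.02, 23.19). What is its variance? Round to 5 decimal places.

μ = 11.02/34.21 = 0.322128; Var = μ(1−μ)/(α+β+1) = 0.2183616/35.21 = 0.00620.

0.00620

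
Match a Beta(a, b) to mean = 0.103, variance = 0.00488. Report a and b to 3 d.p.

a = 1.847, b = 16.086

Let s = a+b. The Beta variance is μ(1−μ)/(s+1).
So s+1 = μ(1−μ)/σ² = (0.103×0.897)/0.00488 = 0.092391/0.00488 = 18.9326, giving s = 17.9326.
Then a = μs = 0.103×17.9326 = 1.847 and b = (1−μ)s = 0.897×17.9326 = 16.086.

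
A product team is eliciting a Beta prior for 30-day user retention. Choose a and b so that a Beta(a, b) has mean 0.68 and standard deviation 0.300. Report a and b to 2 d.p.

First σ² = 0.090000. Setting a = μn, b = (1−μ)n with n = a+b,
μ(1−μ)/(n+1) = 0.090000 ⇒ n+1 = 0.2176/0.090000 = 2.4178 ⇒ n = 1.4178.
Hence a = 0.68×1.4178 = 0.96, b = 0.32×1.4178 = 0.45.

a = 0.96, b = 0.45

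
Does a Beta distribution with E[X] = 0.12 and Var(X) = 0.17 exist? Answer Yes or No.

No

For any Beta, Var(X) < E[X]·(1−E[X]).
Here μ(1−μ) = 0.12×0.88 = 0.1056, and 0.17 ≥ 0.1056.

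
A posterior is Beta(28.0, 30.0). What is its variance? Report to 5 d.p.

0.00423

Var = αβ/[(α+β)²(α+β+1)] = (28.0×30.0)/(58.0²×59.0) = 840.00/198476.000 = 0.00423.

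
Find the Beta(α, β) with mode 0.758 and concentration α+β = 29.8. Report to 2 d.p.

α = 22.07, β = 7.73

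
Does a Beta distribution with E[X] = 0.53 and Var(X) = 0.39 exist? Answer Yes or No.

No

For any Beta, Var(X) < E[X]·(1−E[X]).
Here μ(1−μ) = 0.53×0.47 = 0.2491, and 0.39 ≥ 0.2491.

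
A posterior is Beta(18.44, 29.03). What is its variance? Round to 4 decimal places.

0.0049

Var = αβ/[(α+β)²(α+β+1)] = (18.44×29.03)/(47.47²×48.47) = 535.3132/109222.341623 = 0.0049.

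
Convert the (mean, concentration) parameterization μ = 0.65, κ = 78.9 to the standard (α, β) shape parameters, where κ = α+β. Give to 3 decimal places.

α = 51.285, β = 27.615

α = μκ = 0.65×78.9 = 51.285 and β = (1−μ)κ = 0.35×78.9 = 27.615.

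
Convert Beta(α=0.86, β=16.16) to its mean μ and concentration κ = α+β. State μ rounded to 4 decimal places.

μ = 0.0505, κ = 17.02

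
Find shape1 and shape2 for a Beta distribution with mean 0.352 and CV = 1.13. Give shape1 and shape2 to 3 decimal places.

σ = CV·μ = 1.13×0.352 = 0.39776, so σ² = 0.158213.
s+1 = μ(1−μ)/σ² = 0.228096/0.158213 = 1.4417, so s = shape1+shape2 = 0.4417.
shape1 = μs = 0.155, shape2 = (1−μ)s = 0.286.

shape1 = 0.155, shape2 = 0.286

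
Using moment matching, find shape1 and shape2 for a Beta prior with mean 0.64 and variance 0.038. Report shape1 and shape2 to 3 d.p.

shape1 = 3.240, shape2 = 1.823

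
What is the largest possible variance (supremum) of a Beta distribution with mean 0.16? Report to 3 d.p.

0.134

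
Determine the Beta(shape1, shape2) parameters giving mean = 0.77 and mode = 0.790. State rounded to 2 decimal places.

With s = shape1+shape2: μ = shape1/s and mode = (shape1−1)/(s−2). Eliminating shape1 = μs,
μs − 1 = m(s−2) ⇒ s(μ−m) = 1−2m ⇒ s = -0.580/-0.020 = 29.0000.
So shape1 = μs = 22.33, shape2 = (1−μ)s = 6.67.

shape1 = 22.33, shape2 = 6.67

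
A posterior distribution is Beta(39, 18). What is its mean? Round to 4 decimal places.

0.6842

The Beta mean is α/(α+β) = 39/(39+18) = 0.6842.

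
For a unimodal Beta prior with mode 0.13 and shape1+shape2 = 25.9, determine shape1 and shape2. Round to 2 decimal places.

Mode = (shape1−1)/(κ−2) with κ = shape1+shape2, so shape1−1 = 0.13·23.9 = 3.11.
shape1 = 4.11; shape2 = κ − shape1 = 21.79.

shape1 = 4.11, shape2 = 21.79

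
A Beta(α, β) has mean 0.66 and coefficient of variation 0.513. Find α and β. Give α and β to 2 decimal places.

σ = CV·μ = 0.513×0.66 = 0.33858, so σ² = 0.114636.
s+1 = μ(1−μ)/σ² = 0.2244/0.114636 = 1.9575, so s = α+β = 0.9575.
α = μs = 0.63, β = (1−μ)s = 0.33.

α = 0.63, β = 0.33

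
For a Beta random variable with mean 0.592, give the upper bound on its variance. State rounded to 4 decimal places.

Var = μ(1−μ)/(α+β+1), which approaches μ(1−μ) as α+β → 0.
So the supremum is μ(1−μ) = 0.592×0.408 = 0.2415.

0.2415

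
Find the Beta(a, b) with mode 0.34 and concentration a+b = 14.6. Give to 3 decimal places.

a = 5.284, b = 9.316

Since the density peak of Beta(a,b) is at (a−1)/(a+b−2),
a = 1 + 0.34(14.6−2) = 5.284 and b = 14.6 − 5.284 = 9.316.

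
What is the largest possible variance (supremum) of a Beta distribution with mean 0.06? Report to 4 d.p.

0.0564

Var = μ(1−μ)/(α+β+1), which approaches μ(1−μ) as α+β → 0.
So the supremum is μ(1−μ) = 0.06×0.94 = 0.0564.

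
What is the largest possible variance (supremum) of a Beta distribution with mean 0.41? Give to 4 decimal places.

For fixed mean μ the Beta variance is μ(1−μ)/(α+β+1), increasing as α+β decreases.
Its least upper bound (not attained) is μ(1−μ) = 0.41·0.59 = 0.2419.

0.2419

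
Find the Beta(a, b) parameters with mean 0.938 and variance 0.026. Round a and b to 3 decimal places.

Write ν = a+b; then a = μν and Var = μ(1−μ)/(ν+1).
ν = μ(1−μ)/Var − 1 = 0.058156/0.026 − 1 = 1.2368.
a = 0.938·1.2368 = 1.160, b = 0.062·1.2368 = 0.077.

a = 1.160, b = 0.077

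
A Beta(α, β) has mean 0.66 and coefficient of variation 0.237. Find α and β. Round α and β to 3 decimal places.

α = 5.393, β = 2.778

σ = CV·μ = 0.237×0.66 = 0.15642, so σ² = 0.024467.
s+1 = μ(1−μ)/σ² = 0.2244/0.024467 = 9.1715, so s = α+β = 8.1715.
α = μs = 5.393, β = (1−μ)s = 2.778.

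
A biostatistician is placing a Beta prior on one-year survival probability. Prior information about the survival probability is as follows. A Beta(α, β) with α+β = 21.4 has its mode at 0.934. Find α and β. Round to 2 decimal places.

α = 19.12, β = 2.28

Since the density peak of Beta(α,β) is at (α−1)/(α+β−2),
α = 1 + 0.934(21.4−2) = 19.12 and β = 21.4 − 19.12 = 2.28.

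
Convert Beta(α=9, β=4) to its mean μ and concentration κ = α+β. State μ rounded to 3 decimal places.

κ = α+β = 9+4 = 13; μ = α/κ = 9/13 = 0.692.

μ = 0.692, κ = 13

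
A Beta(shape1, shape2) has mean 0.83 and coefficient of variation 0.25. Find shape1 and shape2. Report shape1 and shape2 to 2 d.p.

Var = (CV·μ)² = (0.25×0.83)² = 0.043056.
shape1+shape2 = μ(1−μ)/Var − 1 = 0.1411/0.043056 − 1 = 2.2771.
Thus shape1 = 0.83·2.2771 = 1.89 and shape2 = 0.17·2.2771 = 0.39.

shape1 = 1.89, shape2 = 0.39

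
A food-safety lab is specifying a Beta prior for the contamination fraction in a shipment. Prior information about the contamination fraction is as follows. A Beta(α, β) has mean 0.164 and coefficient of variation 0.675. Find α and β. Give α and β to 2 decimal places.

α = 1.67, β = 8.52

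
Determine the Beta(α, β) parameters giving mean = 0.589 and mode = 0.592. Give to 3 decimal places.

With s = α+β: μ = α/s and mode = (α−1)/(s−2). Eliminating α = μs,
μs − 1 = m(s−2) ⇒ s(μ−m) = 1−2m ⇒ s = -0.184/-0.003 = 61.3333.
So α = μs = 36.125, β = (1−μ)s = 25.208.

α = 36.125, β = 25.208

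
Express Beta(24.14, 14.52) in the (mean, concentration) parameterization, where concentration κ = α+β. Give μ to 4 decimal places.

μ = 0.6244, κ = 38.66

κ = α+β = 24.14+14.52 = 38.66; μ = α/κ = 24.14/38.66 = 0.6244.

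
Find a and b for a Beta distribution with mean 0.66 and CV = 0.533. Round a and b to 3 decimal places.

a = 0.537, b = 0.277

Var = (CV·μ)² = (0.533×0.66)² = 0.123749.
a+b = μ(1−μ)/Var − 1 = 0.2244/0.123749 − 1 = 0.8133.
Thus a = 0.66·0.8133 = 0.537 and b = 0.34·0.8133 = 0.277.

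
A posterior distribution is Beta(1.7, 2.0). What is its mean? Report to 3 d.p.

The Beta mean is α/(α+β) = 1.7/(1.7+2.0) = 0.459.

0.459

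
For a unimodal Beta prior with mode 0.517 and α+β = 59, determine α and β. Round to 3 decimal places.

Since the density peak of Beta(α,β) is at (α−1)/(α+β−2),
α = 1 + 0.517(59−2) = 30.469 and β = 59 − 30.469 = 28.531.

α = 30.469, β = 28.531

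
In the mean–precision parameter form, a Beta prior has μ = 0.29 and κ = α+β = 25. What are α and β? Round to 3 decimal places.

α = 7.250, β = 17.750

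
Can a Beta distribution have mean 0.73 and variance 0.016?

A Beta with mean μ has variance μ(1−μ)/(α+β+1) < μ(1−μ).
Here μ(1−μ) = 0.73×0.27 = 0.1971, and 0.016 < 0.1971.

Yes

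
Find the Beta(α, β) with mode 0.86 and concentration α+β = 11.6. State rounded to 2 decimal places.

For α,β>1 the mode is (α−1)/(α+β−2), so α = mode·(κ−2)+1 = 0.86×9.6+1 = 9.26.
And β = (1−mode)·(κ−2)+1 = 0.14×9.6+1 = 2.34.

α = 9.26, β = 2.34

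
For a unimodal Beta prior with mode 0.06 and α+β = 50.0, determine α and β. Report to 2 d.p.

α = 3.88, β = 46.12

Since the density peak of Beta(α,β) is at (α−1)/(α+β−2),
α = 1 + 0.06(50.0−2) = 3.88 and β = 50.0 − 3.88 = 46.12.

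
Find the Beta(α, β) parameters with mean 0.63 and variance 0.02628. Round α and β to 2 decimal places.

α = 4.96, β = 2.91

Let s = α+β. The Beta variance is μ(1−μ)/(s+1).
So s+1 = μ(1−μ)/σ² = (0.63×0.37)/0.02628 = 0.2331/0.02628 = 8.8699, giving s = 7.8699.
Then α = μs = 0.63×7.8699 = 4.96 and β = (1−μ)s = 0.37×7.8699 = 2.91.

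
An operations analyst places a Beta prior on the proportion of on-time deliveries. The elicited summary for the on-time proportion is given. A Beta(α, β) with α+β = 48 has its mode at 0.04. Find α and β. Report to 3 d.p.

Since the density peak of Beta(α,β) is at (α−1)/(α+β−2),
α = 1 + 0.04(48−2) = 2.840 and β = 48 − 2.840 = 45.160.

α = 2.840, β = 45.160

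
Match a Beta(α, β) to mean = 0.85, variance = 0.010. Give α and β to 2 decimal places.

α = 9.99, β = 1.76

Let s = α+β. The Beta variance is μ(1−μ)/(s+1).
So s+1 = μ(1−μ)/σ² = (0.85×0.15)/0.010 = 0.1275/0.010 = 12.7500, giving s = 11.7500.
Then α = μs = 0.85×11.7500 = 9.99 and β = (1−μ)s = 0.15×11.7500 = 1.76.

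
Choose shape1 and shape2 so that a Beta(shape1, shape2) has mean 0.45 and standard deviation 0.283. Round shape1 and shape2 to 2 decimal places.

First σ² = 0.080089. Setting shape1 = μn, shape2 = (1−μ)n with n = shape1+shape2,
μ(1−μ)/(n+1) = 0.080089 ⇒ n+1 = 0.2475/0.080089 = 3.0903 ⇒ n = 2.0903.
Hence shape1 = 0.45×2.0903 = 0.94, shape2 = 0.55×2.0903 = 1.15.

shape1 = 0.94, shape2 = 1.15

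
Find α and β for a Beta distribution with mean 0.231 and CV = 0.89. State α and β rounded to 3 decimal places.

Var = (CV·μ)² = (0.89×0.231)² = 0.042267.
α+β = μ(1−μ)/Var − 1 = 0.177639/0.042267 − 1 = 3.2028.
Thus α = 0.231·3.2028 = 0.740 and β = 0.769·3.2028 = 2.463.

α = 0.740, β = 2.463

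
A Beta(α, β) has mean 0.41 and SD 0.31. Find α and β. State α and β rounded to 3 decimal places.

α = 0.622, β = 0.895

First σ² = 0.0961. Setting α = μn, β = (1−μ)n with n = α+β,
μ(1−μ)/(n+1) = 0.0961 ⇒ n+1 = 0.2419/0.0961 = 2.5172 ⇒ n = 1.5172.
Hence α = 0.41×1.5172 = 0.622, β = 0.59×1.5172 = 0.895.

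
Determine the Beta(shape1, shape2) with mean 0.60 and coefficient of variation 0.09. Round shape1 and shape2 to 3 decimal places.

Var = (CV·μ)² = (0.09×0.60)² = 0.002916.
shape1+shape2 = μ(1−μ)/Var − 1 = 0.2400/0.002916 − 1 = 81.3045.
Thus shape1 = 0.60·81.3045 = 48.783 and shape2 = 0.40·81.3045 = 32.522.

shape1 = 48.783, shape2 = 32.522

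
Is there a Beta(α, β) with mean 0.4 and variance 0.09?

A Beta with mean μ has variance μ(1−μ)/(α+β+1) < μ(1−μ).
Here μ(1−μ) = 0.4×0.6 = 0.24, and 0.09 < 0.24.

Yes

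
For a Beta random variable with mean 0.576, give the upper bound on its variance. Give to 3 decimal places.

0.244

Var = μ(1−μ)/(α+β+1), which approaches μ(1−μ) as α+β → 0.
So the supremum is μ(1−μ) = 0.576×0.424 = 0.244.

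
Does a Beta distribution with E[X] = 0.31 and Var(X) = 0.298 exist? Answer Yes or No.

The Beta variance bound is σ² < μ(1−μ).
Here μ(1−μ) = 0.31×0.69 = 0.2139, and 0.298 ≥ 0.2139.

No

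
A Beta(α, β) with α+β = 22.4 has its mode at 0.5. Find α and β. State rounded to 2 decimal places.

For α,β>1 the mode is (α−1)/(α+β−2), so α = mode·(κ−2)+1 = 0.5×20.4+1 = 11.20.
And β = (1−mode)·(κ−2)+1 = 0.5×20.4+1 = 11.20.

α = 11.20, β = 11.20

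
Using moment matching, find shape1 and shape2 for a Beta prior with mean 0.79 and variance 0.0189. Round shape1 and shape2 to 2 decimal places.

shape1 = 6.14, shape2 = 1.63

Write ν = shape1+shape2; then shape1 = μν and Var = μ(1−μ)/(ν+1).
ν = μ(1−μ)/Var − 1 = 0.1659/0.0189 − 1 = 7.7778.
shape1 = 0.79·7.7778 = 6.14, shape2 = 0.21·7.7778 = 1.63.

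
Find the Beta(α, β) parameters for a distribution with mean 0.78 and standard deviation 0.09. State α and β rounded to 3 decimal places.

First σ² = 0.0081. Setting α = μn, β = (1−μ)n with n = α+β,
μ(1−μ)/(n+1) = 0.0081 ⇒ n+1 = 0.1716/0.0081 = 21.1852 ⇒ n = 20.1852.
Hence α = 0.78×20.1852 = 15.744, β = 0.22×20.1852 = 4.441.

α = 15.744, β = 4.441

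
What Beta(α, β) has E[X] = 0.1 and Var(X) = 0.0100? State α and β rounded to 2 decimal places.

Let s = α+β. The Beta variance is μ(1−μ)/(s+1).
So s+1 = μ(1−μ)/σ² = (0.1×0.9)/0.0100 = 0.09/0.0100 = 9.0000, giving s = 8.0000.
Then α = μs = 0.1×8.0000 = 0.80 and β = (1−μ)s = 0.9×8.0000 = 7.20.

α = 0.80, β = 7.20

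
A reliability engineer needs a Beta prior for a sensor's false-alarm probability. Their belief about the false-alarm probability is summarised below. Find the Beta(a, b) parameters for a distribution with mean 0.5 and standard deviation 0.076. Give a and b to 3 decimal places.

a = 21.141, b = 21.141

σ² = 0.076² = 0.005776.
With s = a+b, Var = μ(1−μ)/(s+1), so s+1 = (0.5×0.5)/0.005776 = 43.2825 and s = 42.2825.
a = μs = 21.141, b = (1−μ)s = 21.141.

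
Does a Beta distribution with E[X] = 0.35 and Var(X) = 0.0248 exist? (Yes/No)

Yes

The Beta variance bound is σ² < μ(1−μ).
Here μ(1−μ) = 0.35×0.65 = 0.2275, and 0.0248 < 0.2275.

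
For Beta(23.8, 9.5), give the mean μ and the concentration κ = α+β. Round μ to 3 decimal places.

κ = α+β = 23.8+9.5 = 33.3; μ = α/κ = 23.8/33.3 = 0.715.

μ = 0.715, κ = 33.3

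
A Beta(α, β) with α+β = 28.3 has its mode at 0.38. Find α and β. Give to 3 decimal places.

α = 10.994, β = 17.306

Mode = (α−1)/(κ−2) with κ = α+β, so α−1 = 0.38·26.3 = 9.994.
α = 10.994; β = κ − α = 17.306.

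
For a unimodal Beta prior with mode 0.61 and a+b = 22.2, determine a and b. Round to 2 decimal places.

a = 13.32, b = 8.88

For a,b>1 the mode is (a−1)/(a+b−2), so a = mode·(κ−2)+1 = 0.61×20.2+1 = 13.32.
And b = (1−mode)·(κ−2)+1 = 0.39×20.2+1 = 8.88.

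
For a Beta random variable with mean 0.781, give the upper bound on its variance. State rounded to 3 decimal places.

0.171

For fixed mean μ the Beta variance is μ(1−μ)/(α+β+1), increasing as α+β decreases.
Its least upper bound (not attained) is μ(1−μ) = 0.781·0.219 = 0.171.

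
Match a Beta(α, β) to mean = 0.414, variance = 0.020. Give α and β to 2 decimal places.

α = 4.61, β = 6.52

Write ν = α+β; then α = μν and Var = μ(1−μ)/(ν+1).
ν = μ(1−μ)/Var − 1 = 0.242604/0.020 − 1 = 11.1302.
α = 0.414·11.1302 = 4.61, β = 0.586·11.1302 = 6.52.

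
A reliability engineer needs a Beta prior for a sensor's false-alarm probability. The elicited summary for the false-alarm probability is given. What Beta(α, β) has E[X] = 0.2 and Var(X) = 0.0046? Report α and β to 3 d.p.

α = 6.757, β = 27.026

Write ν = α+β; then α = μν and Var = μ(1−μ)/(ν+1).
ν = μ(1−μ)/Var − 1 = 0.16/0.0046 − 1 = 33.7826.
α = 0.2·33.7826 = 6.757, β = 0.8·33.7826 = 27.026.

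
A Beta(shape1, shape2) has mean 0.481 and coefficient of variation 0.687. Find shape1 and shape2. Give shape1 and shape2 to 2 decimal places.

σ = CV·μ = 0.687×0.481 = 0.33045, so σ² = 0.109195.
s+1 = μ(1−μ)/σ² = 0.249639/0.109195 = 2.2862, so s = shape1+shape2 = 1.2862.
shape1 = μs = 0.62, shape2 = (1−μ)s = 0.67.

shape1 = 0.62, shape2 = 0.67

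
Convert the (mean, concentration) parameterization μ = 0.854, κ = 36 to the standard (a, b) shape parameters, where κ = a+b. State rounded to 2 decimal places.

a = 30.74, b = 5.26

Split κ in proportion μ : (1−μ): a = 0.854·36 = 30.74, b = 36 − 30.74 = 5.26.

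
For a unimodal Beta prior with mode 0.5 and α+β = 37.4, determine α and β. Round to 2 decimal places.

For α,β>1 the mode is (α−1)/(α+β−2), so α = mode·(κ−2)+1 = 0.5×35.4+1 = 18.70.
And β = (1−mode)·(κ−2)+1 = 0.5×35.4+1 = 18.70.

α = 18.70, β = 18.70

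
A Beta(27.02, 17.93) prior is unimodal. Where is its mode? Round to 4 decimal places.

0.6058

With α,β > 1, mode = (α−1)/(α+β−2) = 26.02/42.95 = 0.6058.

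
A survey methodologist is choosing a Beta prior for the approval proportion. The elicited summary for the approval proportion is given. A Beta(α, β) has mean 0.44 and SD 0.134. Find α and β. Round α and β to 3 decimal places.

α = 5.598, β = 7.125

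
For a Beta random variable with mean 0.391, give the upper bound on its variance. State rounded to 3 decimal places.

For fixed mean μ the Beta variance is μ(1−μ)/(α+β+1), increasing as α+β decreases.
Its least upper bound (not attained) is μ(1−μ) = 0.391·0.609 = 0.238.

0.238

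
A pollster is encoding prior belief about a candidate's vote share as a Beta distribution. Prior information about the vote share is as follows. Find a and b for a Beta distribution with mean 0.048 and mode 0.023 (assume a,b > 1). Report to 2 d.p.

With s = a+b: μ = a/s and mode = (a−1)/(s−2). Eliminating a = μs,
μs − 1 = m(s−2) ⇒ s(μ−m) = 1−2m ⇒ s = 0.954/0.025 = 38.1600.
So a = μs = 1.83, b = (1−μ)s = 36.33.

a = 1.83, b = 36.33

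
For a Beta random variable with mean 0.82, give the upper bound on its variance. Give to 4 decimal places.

Var = μ(1−μ)/(α+β+1), which approaches μ(1−μ) as α+β → 0.
So the supremum is μ(1−μ) = 0.82×0.18 = 0.1476.

0.1476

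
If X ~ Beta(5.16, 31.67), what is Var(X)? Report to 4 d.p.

0.0032

Var = αβ/[(α+β)²(α+β+1)] = (5.16×31.67)/(36.83²×37.83) = 163.4172/51314.461887 = 0.0032.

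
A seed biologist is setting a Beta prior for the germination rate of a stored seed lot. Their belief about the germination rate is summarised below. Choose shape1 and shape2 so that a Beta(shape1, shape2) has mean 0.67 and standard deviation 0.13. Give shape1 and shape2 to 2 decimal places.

shape1 = 8.10, shape2 = 3.99

First σ² = 0.0169. Setting shape1 = μn, shape2 = (1−μ)n with n = shape1+shape2,
μ(1−μ)/(n+1) = 0.0169 ⇒ n+1 = 0.2211/0.0169 = 13.0828 ⇒ n = 12.0828.
Hence shape1 = 0.67×12.0828 = 8.10, shape2 = 0.33×12.0828 = 3.99.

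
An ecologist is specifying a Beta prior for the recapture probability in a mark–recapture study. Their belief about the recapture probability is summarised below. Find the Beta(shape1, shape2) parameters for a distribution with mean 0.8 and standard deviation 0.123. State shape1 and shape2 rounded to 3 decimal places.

First σ² = 0.015129. Setting shape1 = μn, shape2 = (1−μ)n with n = shape1+shape2,
μ(1−μ)/(n+1) = 0.015129 ⇒ n+1 = 0.16/0.015129 = 10.5757 ⇒ n = 9.5757.
Hence shape1 = 0.8×9.5757 = 7.661, shape2 = 0.2×9.5757 = 1.915.

shape1 = 7.661, shape2 = 1.915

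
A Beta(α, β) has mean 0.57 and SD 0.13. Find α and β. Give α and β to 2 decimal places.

α = 7.70, β = 5.81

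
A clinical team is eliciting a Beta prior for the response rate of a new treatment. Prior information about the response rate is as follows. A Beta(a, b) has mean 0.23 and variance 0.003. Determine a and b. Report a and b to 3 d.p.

a = 13.348, b = 44.686

Write ν = a+b; then a = μν and Var = μ(1−μ)/(ν+1).
ν = μ(1−μ)/Var − 1 = 0.1771/0.003 − 1 = 58.0333.
a = 0.23·58.0333 = 13.348, b = 0.77·58.0333 = 44.686.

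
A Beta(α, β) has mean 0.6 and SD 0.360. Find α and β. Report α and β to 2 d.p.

α = 0.51, β = 0.34

Variance = 0.360² = 0.129600. The moment-matching identity α+β = μ(1−μ)/Var − 1 gives
α+β = 0.24/0.129600 − 1 = 0.8519, so α = μ·0.8519 = 0.51 and β = (1−μ)·0.8519 = 0.34.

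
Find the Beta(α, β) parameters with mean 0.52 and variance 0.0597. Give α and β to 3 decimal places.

α = 1.654, β = 1.527

By moment matching, α+β = μ(1−μ)/σ² − 1 = (0.52·0.48)/0.0597 − 1 = 4.1809 − 1 = 3.1809.
Since α/(α+β) = μ, α = 0.52·3.1809 = 1.654 and β = 0.48·3.1809 = 1.527.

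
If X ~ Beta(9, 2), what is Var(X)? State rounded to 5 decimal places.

0.01240

α+β = 11 and αβ = 18, so Var = αβ/[(α+β)²(α+β+1)] = 18/1452 = 0.01240.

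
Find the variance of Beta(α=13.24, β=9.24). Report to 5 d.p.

0.01031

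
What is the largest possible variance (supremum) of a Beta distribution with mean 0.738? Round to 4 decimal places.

0.1934

For fixed mean μ the Beta variance is μ(1−μ)/(α+β+1), increasing as α+β decreases.
Its least upper bound (not attained) is μ(1−μ) = 0.738·0.262 = 0.1934.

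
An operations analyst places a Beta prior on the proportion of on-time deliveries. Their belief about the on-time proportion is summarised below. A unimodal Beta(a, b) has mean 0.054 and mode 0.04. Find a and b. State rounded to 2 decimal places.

a = 3.55, b = 62.17

With s = a+b: μ = a/s and mode = (a−1)/(s−2). Eliminating a = μs,
μs − 1 = m(s−2) ⇒ s(μ−m) = 1−2m ⇒ s = 0.92/0.014 = 65.7143.
So a = μs = 3.55, b = (1−μ)s = 62.17.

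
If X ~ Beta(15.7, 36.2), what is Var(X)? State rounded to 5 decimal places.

0.00399

μ = 15.7/51.9 = 0.302505; Var = μ(1−μ)/(α+β+1) = 0.2109957/52.9 = 0.00399.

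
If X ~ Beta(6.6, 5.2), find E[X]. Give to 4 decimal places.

0.5593

E[X] = α/(α+β) = 6.6/11.8 = 0.5593.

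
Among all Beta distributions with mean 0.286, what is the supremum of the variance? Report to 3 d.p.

0.204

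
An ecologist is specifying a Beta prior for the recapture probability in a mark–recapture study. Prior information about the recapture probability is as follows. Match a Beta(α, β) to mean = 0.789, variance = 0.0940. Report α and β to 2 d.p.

α = 0.61, β = 0.16

Write ν = α+β; then α = μν and Var = μ(1−μ)/(ν+1).
ν = μ(1−μ)/Var − 1 = 0.166479/0.0940 − 1 = 0.7711.
α = 0.789·0.7711 = 0.61, β = 0.211·0.7711 = 0.16.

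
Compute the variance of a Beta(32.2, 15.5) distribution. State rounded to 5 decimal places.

Var = αβ/[(α+β)²(α+β+1)] = (32.2×15.5)/(47.7²×48.7) = 499.10/110806.623 = 0.00450.

0.00450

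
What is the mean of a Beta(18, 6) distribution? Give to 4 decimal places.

0.7500

E[X] = α/(α+β) = 18/24 = 0.7500.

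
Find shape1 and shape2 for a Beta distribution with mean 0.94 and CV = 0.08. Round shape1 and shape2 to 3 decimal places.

shape1 = 8.435, shape2 = 0.538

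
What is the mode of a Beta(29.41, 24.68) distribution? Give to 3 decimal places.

0.545

With α,β > 1, mode = (α−1)/(α+β−2) = 28.41/52.09 = 0.545.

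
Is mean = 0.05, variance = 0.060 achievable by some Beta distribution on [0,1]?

For any Beta, Var(X) < E[X]·(1−E[X]).
Here μ(1−μ) = 0.05×0.95 = 0.0475, and 0.060 ≥ 0.0475.

No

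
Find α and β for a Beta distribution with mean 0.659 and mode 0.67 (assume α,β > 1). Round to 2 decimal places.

With s = α+β: μ = α/s and mode = (α−1)/(s−2). Eliminating α = μs,
μs − 1 = m(s−2) ⇒ s(μ−m) = 1−2m ⇒ s = -0.34/-0.011 = 30.9091.
So α = μs = 20.37, β = (1−μ)s = 10.54.

α = 20.37, β = 10.54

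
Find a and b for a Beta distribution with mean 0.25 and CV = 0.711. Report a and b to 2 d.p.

a = 1.23, b = 3.70

Var = (CV·μ)² = (0.711×0.25)² = 0.031595.
a+b = μ(1−μ)/Var − 1 = 0.1875/0.031595 − 1 = 4.9345.
Thus a = 0.25·4.9345 = 1.23 and b = 0.75·4.9345 = 3.70.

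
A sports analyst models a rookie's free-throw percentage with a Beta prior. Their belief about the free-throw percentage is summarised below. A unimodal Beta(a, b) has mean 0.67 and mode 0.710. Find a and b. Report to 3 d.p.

With s = a+b: μ = a/s and mode = (a−1)/(s−2). Eliminating a = μs,
μs − 1 = m(s−2) ⇒ s(μ−m) = 1−2m ⇒ s = -0.420/-0.040 = 10.5000.
So a = μs = 7.035, b = (1−μ)s = 3.465.

a = 7.035, b = 3.465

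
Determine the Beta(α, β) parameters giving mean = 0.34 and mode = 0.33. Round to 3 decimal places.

α = 11.560, β = 22.440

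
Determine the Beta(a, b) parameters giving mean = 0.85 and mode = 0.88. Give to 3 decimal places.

a = 21.533, b = 3.800

With s = a+b: μ = a/s and mode = (a−1)/(s−2). Eliminating a = μs,
μs − 1 = m(s−2) ⇒ s(μ−m) = 1−2m ⇒ s = -0.76/-0.03 = 25.3333.
So a = μs = 21.533, b = (1−μ)s = 3.800.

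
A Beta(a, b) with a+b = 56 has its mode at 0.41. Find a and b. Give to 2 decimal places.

a = 23.14, b = 32.86

For a,b>1 the mode is (a−1)/(a+b−2), so a = mode·(κ−2)+1 = 0.41×54+1 = 23.14.
And b = (1−mode)·(κ−2)+1 = 0.59×54+1 = 32.86.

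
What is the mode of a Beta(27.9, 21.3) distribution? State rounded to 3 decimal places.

0.570

The density x^(α−1)(1−x)^(β−1) is maximised at (α−1)/(α+β−2) = 26.9/47.2 = 0.570.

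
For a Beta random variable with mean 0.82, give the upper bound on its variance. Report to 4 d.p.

0.1476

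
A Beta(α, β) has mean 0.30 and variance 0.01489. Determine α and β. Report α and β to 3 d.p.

Let s = α+β. The Beta variance is μ(1−μ)/(s+1).
So s+1 = μ(1−μ)/σ² = (0.30×0.70)/0.01489 = 0.2100/0.01489 = 14.1034, giving s = 13.1034.
Then α = μs = 0.30×13.1034 = 3.931 and β = (1−μ)s = 0.70×13.1034 = 9.172.

α = 3.931, β = 9.172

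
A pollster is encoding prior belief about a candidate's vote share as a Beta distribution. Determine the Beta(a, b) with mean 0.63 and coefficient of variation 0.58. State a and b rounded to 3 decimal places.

σ = CV·μ = 0.58×0.63 = 0.36540, so σ² = 0.133517.
s+1 = μ(1−μ)/σ² = 0.2331/0.133517 = 1.7458, so s = a+b = 0.7458.
a = μs = 0.470, b = (1−μ)s = 0.276.

a = 0.470, b = 0.276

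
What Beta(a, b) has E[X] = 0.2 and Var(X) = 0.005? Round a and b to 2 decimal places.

a = 6.20, b = 24.80

By moment matching, a+b = μ(1−μ)/σ² − 1 = (0.2·0.8)/0.005 − 1 = 32.0000 − 1 = 31.0000.
Since a/(a+b) = μ, a = 0.2·31.0000 = 6.20 and b = 0.8·31.0000 = 24.80.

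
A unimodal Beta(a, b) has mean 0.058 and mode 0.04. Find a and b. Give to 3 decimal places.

With s = a+b: μ = a/s and mode = (a−1)/(s−2). Eliminating a = μs,
μs − 1 = m(s−2) ⇒ s(μ−m) = 1−2m ⇒ s = 0.92/0.018 = 51.1111.
So a = μs = 2.964, b = (1−μ)s = 48.147.

a = 2.964, b = 48.147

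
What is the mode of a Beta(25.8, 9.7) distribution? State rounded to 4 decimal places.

The density x^(α−1)(1−x)^(β−1) is maximised at (α−1)/(α+β−2) = 24.8/33.5 = 0.7403.

0.7403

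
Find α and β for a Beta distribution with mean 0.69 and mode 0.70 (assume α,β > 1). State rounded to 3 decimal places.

α = 27.600, β = 12.400

Let s = α+β. Mean gives α = μs = 0.69s; mode gives (α−1)/(s−2) = 0.70.
Substituting: 0.69s − 1 = 0.70(s−2) = 0.70s − 1.40, so -0.01s = -0.40 and s = 40.0000.
Then α = 0.69×40.0000 = 27.600 and β = s−α = 12.400.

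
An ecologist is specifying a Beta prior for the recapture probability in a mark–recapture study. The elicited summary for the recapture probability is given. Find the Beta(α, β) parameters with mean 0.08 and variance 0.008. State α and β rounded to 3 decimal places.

α = 0.656, β = 7.544

Let s = α+β. The Beta variance is μ(1−μ)/(s+1).
So s+1 = μ(1−μ)/σ² = (0.08×0.92)/0.008 = 0.0736/0.008 = 9.2000, giving s = 8.2000.
Then α = μs = 0.08×8.2000 = 0.656 and β = (1−μ)s = 0.92×8.2000 = 7.544.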